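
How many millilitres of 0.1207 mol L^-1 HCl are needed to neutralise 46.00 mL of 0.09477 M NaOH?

36.1 mL

n(NaOH) = 0.09477 mol/L x 0.04600 L = 0.004359 mol.
At equivalence n(HCl) = n(NaOH) = 0.004359 mol.
V(HCl) = 0.004359 / 0.1207 = 0.03612 L = 36.1 mL.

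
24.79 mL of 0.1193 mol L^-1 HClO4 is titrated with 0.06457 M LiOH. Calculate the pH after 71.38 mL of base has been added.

12.23

n(acid) = 0.1193 x 0.02479 = 0.002957 mol; n(LiOH) added = 0.06457 x 0.07138 = 0.004609 mol.
Base is in excess by 0.004609 - 0.002957 = 0.001652 mol in a total volume of 0.09617 L.
[OH^-] = 0.001652/0.09617 = 0.01717 M, so pOH = 1.77 and pH = 14.00 - 1.77 = 12.23.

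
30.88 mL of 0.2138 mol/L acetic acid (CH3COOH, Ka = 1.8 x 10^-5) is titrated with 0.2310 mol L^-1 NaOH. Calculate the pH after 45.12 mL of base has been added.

n(acid) = 0.2138 x 0.03088 = 0.006602 mol; n(NaOH) added = 0.2310 x 0.04512 = 0.01042 mol.
Base is in excess by 0.01042 - 0.006602 = 0.003821 mol in a total volume of 0.07600 L.
[OH^-] = 0.003821/0.07600 = 0.05027 M, so pOH = 1.30 and pH = 14.00 - 1.30 = 12.70.

12.70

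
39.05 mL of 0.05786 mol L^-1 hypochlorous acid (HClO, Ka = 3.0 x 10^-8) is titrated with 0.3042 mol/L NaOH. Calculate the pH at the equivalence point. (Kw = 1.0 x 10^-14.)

n(HClO) = 0.05786 x 0.03905 = 0.002259 mol; V(NaOH) at equivalence = 0.002259/0.3042 = 0.007427 L.
At equivalence all the acid is converted to ClO-; total volume = 0.03905 + 0.007427 = 0.04648 L, so [ClO-] = 0.002259/0.04648 = 0.04861 M.
Kb = Kw/Ka = 1.0e-14 / 3.0 x 10^-8 = 3.33e-7.
[OH^-] = sqrt(Kb x [ClO-]) = sqrt(3.33e-7 x 0.04861) = 0.000127 M.
pOH = 3.90, so pH = 14.00 - 3.90 = 10.10.

10.10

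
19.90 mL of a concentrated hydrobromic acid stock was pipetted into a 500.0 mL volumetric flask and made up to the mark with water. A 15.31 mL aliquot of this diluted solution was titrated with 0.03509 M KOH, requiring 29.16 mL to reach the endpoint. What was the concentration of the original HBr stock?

n(KOH) = 0.03509 x 0.02916 = 0.001023 mol.
n(HBr) in the aliquot = 0.001023 mol.
[diluted HBr] = 0.001023 / 0.01531 = 0.06683 M.
Dilution factor = 500.0/19.90 = 25.13, so [stock] = 0.06683 x 25.13 = 1.68 M.

1.68 M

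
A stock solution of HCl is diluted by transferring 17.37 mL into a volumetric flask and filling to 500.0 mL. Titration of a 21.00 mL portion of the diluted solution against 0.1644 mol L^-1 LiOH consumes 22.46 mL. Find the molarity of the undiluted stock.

5.06 M

n(LiOH) = 0.1644 x 0.02246 = 0.003692 mol.
n(HCl) in the aliquot = 0.003692 mol.
[diluted HCl] = 0.003692 / 0.02100 = 0.1758 M.
Dilution factor = 500.0/17.37 = 28.79, so [stock] = 0.1758 x 28.79 = 5.06 M.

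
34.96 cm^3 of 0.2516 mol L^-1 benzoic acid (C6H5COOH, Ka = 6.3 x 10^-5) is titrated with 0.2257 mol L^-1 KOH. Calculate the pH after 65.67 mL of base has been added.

12.78

n(acid) = 0.2516 x 0.03496 = 0.008796 mol; n(KOH) added = 0.2257 x 0.06567 = 0.01482 mol.
Base is in excess by 0.01482 - 0.008796 = 0.006026 mol in a total volume of 0.1006 L.
[OH^-] = 0.006026/0.1006 = 0.05988 M, so pOH = 1.22 and pH = 14.00 - 1.22 = 12.78.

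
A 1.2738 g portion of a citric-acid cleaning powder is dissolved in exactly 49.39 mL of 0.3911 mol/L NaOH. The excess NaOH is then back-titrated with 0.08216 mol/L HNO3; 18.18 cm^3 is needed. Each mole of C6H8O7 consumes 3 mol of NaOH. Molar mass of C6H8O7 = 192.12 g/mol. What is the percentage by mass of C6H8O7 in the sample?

Total n(NaOH) added = 0.3911 x 0.04939 = 0.01932 mol.
n(HNO3) used = 0.08216 x 0.01818 = 0.001494 mol, which equals the excess n(NaOH).
So n(NaOH) consumed by the sample = 0.01932 - 0.001494 = 0.01782 mol.
n(C6H8O7) = 0.01782 / 3 = 0.005941 mol.
mass C6H8O7 = 0.005941 x 192.12 = 1.141 g, so %C6H8O7 = 1.141/1.2738 x 100 = 89.6%.

89.6%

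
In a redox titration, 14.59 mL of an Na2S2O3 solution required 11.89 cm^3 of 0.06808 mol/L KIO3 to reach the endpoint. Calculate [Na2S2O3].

n(KIO3) = 0.06808 x 0.01189 = 0.0008095 mol.
From the balanced equation, 1 mol KIO3 reacts with 6 mol Na2S2O3, so n(Na2S2O3) = 0.0008095 x 6/1 = 0.004857 mol.
[Na2S2O3] = 0.004857 / 0.01459 L = 0.333 M.

0.333 M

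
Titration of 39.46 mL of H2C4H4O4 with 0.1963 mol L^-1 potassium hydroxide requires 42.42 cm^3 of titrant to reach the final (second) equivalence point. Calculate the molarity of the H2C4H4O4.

n(KOH) = 0.1963 x 0.04242 = 0.008327 mol.
At the final (second) equivalence point, 2 mol OH^- react per mol H2C4H4O4, so n(H2C4H4O4) = 0.008327 / 2 = 0.004164 mol.
[H2C4H4O4] = 0.004164 / 0.03946 L = 0.106 M.

0.106 M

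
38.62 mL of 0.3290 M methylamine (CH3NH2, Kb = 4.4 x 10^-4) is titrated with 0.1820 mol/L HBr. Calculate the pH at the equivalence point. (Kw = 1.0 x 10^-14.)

n(CH3NH2) = 0.3290 x 0.03862 = 0.01271 mol; V(HBr) at equivalence = 0.01271/0.1820 = 0.06981 L.
At equivalence the base is fully converted to CH3NH3+; total volume = 0.1084 L, so [CH3NH3+] = 0.01271/0.1084 = 0.1172 M.
Ka(CH3NH3+) = Kw/Kb = 1.0e-14 / 4.4 x 10^-4 = 2.27e-11.
[H^+] = sqrt(Ka x [CH3NH3+]) = sqrt(2.27e-11 x 0.1172) = 1.63e-6 M.
pH = -log(1.63e-6) = 5.79.

5.79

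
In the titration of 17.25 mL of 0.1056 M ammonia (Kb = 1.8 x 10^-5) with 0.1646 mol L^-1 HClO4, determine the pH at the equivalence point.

n(NH3) = 0.1056 x 0.01725 = 0.001822 mol; V(HClO4) at equivalence = 0.001822/0.1646 = 0.01107 L.
At equivalence the base is fully converted to NH4+; total volume = 0.02832 L, so [NH4+] = 0.001822/0.02832 = 0.06433 M.
Ka(NH4+) = Kw/Kb = 1.0e-14 / 1.8 x 10^-5 = 5.56e-10.
[H^+] = sqrt(Ka x [NH4+]) = sqrt(5.56e-10 x 0.06433) = 5.98e-6 M.
pH = -log(5.98e-6) = 5.22.

5.22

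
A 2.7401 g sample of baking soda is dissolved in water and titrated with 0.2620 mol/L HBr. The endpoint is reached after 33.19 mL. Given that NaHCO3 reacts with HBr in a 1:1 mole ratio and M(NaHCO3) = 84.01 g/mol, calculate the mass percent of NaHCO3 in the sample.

26.7%

n(HBr) = 0.2620 x 0.03319 = 0.008696 mol.
n(NaHCO3) = 0.008696 / 1 = 0.008696 mol.
mass of NaHCO3 = 0.008696 x 84.01 = 0.7305 g.
% purity = 0.7305 / 2.7401 x 100 = 26.7%.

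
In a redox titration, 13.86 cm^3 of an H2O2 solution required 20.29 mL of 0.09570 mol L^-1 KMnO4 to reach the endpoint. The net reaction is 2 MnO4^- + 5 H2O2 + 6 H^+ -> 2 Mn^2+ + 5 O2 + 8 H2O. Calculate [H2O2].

n(KMnO4) = 0.09570 x 0.02029 = 0.001942 mol.
From the balanced equation, 2 mol KMnO4 reacts with 5 mol H2O2, so n(H2O2) = 0.001942 x 5/2 = 0.004854 mol.
[H2O2] = 0.004854 / 0.01386 L = 0.350 M.

0.350 M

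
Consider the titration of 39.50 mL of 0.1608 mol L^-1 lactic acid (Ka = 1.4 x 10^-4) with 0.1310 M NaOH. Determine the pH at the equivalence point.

8.36

n(HC3H5O3) = 0.1608 x 0.03950 = 0.006352 mol; V(NaOH) at equivalence = 0.006352/0.1310 = 0.04849 L.
At equivalence all the acid is converted to C3H5O3-; total volume = 0.03950 + 0.04849 = 0.08799 L, so [C3H5O3-] = 0.006352/0.08799 = 0.07219 M.
Kb = Kw/Ka = 1.0e-14 / 1.4 x 10^-4 = 7.14e-11.
[OH^-] = sqrt(Kb x [C3H5O3-]) = sqrt(7.14e-11 x 0.07219) = 2.27e-6 M.
pOH = 5.64, so pH = 14.00 - 5.64 = 8.36.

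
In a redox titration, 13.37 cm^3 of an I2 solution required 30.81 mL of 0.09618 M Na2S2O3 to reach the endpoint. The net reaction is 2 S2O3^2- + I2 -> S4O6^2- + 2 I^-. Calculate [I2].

0.111 M

n(Na2S2O3) = 0.09618 x 0.03081 = 0.002963 mol.
From the balanced equation, 2 mol Na2S2O3 reacts with 1 mol I2, so n(I2) = 0.002963 x 1/2 = 0.001482 mol.
[I2] = 0.001482 / 0.01337 L = 0.111 M.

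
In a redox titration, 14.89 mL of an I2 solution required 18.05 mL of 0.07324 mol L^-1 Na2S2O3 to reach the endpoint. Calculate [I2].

0.0444 M

n(Na2S2O3) = 0.07324 x 0.01805 = 0.001322 mol.
From the balanced equation, 2 mol Na2S2O3 reacts with 1 mol I2, so n(I2) = 0.001322 x 1/2 = 0.0006610 mol.
[I2] = 0.0006610 / 0.01489 L = 0.0444 M.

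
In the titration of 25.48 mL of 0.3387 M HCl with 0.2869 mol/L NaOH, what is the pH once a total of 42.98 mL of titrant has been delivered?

n(acid) = 0.3387 x 0.02548 = 0.008630 mol; n(NaOH) added = 0.2869 x 0.04298 = 0.01233 mol.
Base is in excess by 0.01233 - 0.008630 = 0.003701 mol in a total volume of 0.06846 L.
[OH^-] = 0.003701/0.06846 = 0.05406 M, so pOH = 1.27 and pH = 14.00 - 1.27 = 12.73.

12.73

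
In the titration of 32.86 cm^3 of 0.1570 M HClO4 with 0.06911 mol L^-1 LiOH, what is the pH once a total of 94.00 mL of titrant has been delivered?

n(acid) = 0.1570 x 0.03286 = 0.005159 mol; n(LiOH) added = 0.06911 x 0.09400 = 0.006496 mol.
Base is in excess by 0.006496 - 0.005159 = 0.001337 mol in a total volume of 0.1269 L.
[OH^-] = 0.001337/0.1269 = 0.01054 M, so pOH = 1.98 and pH = 14.00 - 1.98 = 12.02.

12.02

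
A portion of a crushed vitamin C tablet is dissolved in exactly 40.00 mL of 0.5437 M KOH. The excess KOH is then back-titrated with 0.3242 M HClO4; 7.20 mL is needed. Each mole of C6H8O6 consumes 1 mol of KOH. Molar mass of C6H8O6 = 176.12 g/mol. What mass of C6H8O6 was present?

3.42 g

Total n(KOH) added = 0.5437 x 0.04000 = 0.02175 mol.
n(HClO4) used = 0.3242 x 0.007200 = 0.002334 mol, which equals the excess n(KOH).
So n(KOH) consumed by the sample = 0.02175 - 0.002334 = 0.01941 mol.
n(C6H8O6) = 0.01941 / 1 = 0.01941 mol.
mass = 0.01941 mol x 176.12 g/mol = 3.42 g.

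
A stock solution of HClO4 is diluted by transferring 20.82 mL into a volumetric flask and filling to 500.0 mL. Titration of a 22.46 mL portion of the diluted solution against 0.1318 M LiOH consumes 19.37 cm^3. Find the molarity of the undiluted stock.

n(LiOH) = 0.1318 x 0.01937 = 0.002553 mol.
n(HClO4) in the aliquot = 0.002553 mol.
[diluted HClO4] = 0.002553 / 0.02246 = 0.1137 M.
Dilution factor = 500.0/20.82 = 24.02, so [stock] = 0.1137 x 24.02 = 2.73 M.

2.73 M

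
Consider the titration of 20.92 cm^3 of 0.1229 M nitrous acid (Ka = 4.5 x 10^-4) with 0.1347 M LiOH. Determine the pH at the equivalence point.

8.08

n(HNO2) = 0.1229 x 0.02092 = 0.002571 mol; V(LiOH) at equivalence = 0.002571/0.1347 = 0.01909 L.
At equivalence all the acid is converted to NO2-; total volume = 0.02092 + 0.01909 = 0.04001 L, so [NO2-] = 0.002571/0.04001 = 0.06426 M.
Kb = Kw/Ka = 1.0e-14 / 4.5 x 10^-4 = 2.22e-11.
[OH^-] = sqrt(Kb x [NO2-]) = sqrt(2.22e-11 x 0.06426) = 1.20e-6 M.
pOH = 5.92, so pH = 14.00 - 5.92 = 8.08.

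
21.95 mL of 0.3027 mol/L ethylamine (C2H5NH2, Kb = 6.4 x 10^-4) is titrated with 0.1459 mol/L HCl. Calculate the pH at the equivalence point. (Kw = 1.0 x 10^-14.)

n(C2H5NH2) = 0.3027 x 0.02195 = 0.006644 mol; V(HCl) at equivalence = 0.006644/0.1459 = 0.04554 L.
At equivalence the base is fully converted to C2H5NH3+; total volume = 0.06749 L, so [C2H5NH3+] = 0.006644/0.06749 = 0.09845 M.
Ka(C2H5NH3+) = Kw/Kb = 1.0e-14 / 6.4 x 10^-4 = 1.56e-11.
[H^+] = sqrt(Ka x [C2H5NH3+]) = sqrt(1.56e-11 x 0.09845) = 1.24e-6 M.
pH = -log(1.24e-6) = 5.91.

5.91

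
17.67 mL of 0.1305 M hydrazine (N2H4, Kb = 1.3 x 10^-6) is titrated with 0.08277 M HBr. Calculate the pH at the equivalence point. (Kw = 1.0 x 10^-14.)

4.70

n(N2H4) = 0.1305 x 0.01767 = 0.002306 mol; V(HBr) at equivalence = 0.002306/0.08277 = 0.02786 L.
At equivalence the base is fully converted to N2H5+; total volume = 0.04553 L, so [N2H5+] = 0.002306/0.04553 = 0.05065 M.
Ka(N2H5+) = Kw/Kb = 1.0e-14 / 1.3 x 10^-6 = 7.69e-9.
[H^+] = sqrt(Ka x [N2H5+]) = sqrt(7.69e-9 x 0.05065) = 1.97e-5 M.
pH = -log(1.97e-5) = 4.70.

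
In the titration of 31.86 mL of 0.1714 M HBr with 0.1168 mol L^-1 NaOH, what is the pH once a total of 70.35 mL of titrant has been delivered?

12.43

n(acid) = 0.1714 x 0.03186 = 0.005461 mol; n(NaOH) added = 0.1168 x 0.07035 = 0.008217 mol.
Base is in excess by 0.008217 - 0.005461 = 0.002756 mol in a total volume of 0.1022 L.
[OH^-] = 0.002756/0.1022 = 0.02696 M, so pOH = 1.57 and pH = 14.00 - 1.57 = 12.43.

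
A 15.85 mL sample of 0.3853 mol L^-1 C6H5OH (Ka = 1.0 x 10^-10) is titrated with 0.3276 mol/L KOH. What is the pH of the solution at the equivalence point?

11.62

n(C6H5OH) = 0.3853 x 0.01585 = 0.006107 mol; V(KOH) at equivalence = 0.006107/0.3276 = 0.01864 L.
At equivalence all the acid is converted to C6H5O-; total volume = 0.01585 + 0.01864 = 0.03449 L, so [C6H5O-] = 0.006107/0.03449 = 0.1771 M.
Kb = Kw/Ka = 1.0e-14 / 1.0 x 10^-10 = 0.000100.
[OH^-] = sqrt(Kb x [C6H5O-]) = sqrt(0.000100 x 0.1771) = 0.00421 M.
pOH = 2.38, so pH = 14.00 - 2.38 = 11.62.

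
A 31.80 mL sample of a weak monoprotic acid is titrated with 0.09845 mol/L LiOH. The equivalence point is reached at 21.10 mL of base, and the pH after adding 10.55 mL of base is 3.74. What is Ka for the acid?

10.55 mL is half of the equivalence volume, so this is the half-equivalence point where [HA] = [A^-].
At half-equivalence pH = pKa, so pKa = 3.74.
Ka = 10^(-3.74) = 1.8 x 10^-4.

1.8 x 10^-4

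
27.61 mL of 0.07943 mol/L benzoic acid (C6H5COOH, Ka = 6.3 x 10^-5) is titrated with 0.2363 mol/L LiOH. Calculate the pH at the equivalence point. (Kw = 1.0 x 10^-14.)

8.49

n(C6H5COOH) = 0.07943 x 0.02761 = 0.002193 mol; V(LiOH) at equivalence = 0.002193/0.2363 = 0.009281 L.
At equivalence all the acid is converted to C6H5COO-; total volume = 0.02761 + 0.009281 = 0.03689 L, so [C6H5COO-] = 0.002193/0.03689 = 0.05945 M.
Kb = Kw/Ka = 1.0e-14 / 6.3 x 10^-5 = 1.59e-10.
[OH^-] = sqrt(Kb x [C6H5COO-]) = sqrt(1.59e-10 x 0.05945) = 3.07e-6 M.
pOH = 5.51, so pH = 14.00 - 5.51 = 8.49.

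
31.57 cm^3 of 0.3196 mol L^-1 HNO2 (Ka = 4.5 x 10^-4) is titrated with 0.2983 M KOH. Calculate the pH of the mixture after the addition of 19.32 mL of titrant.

Initial n(HNO2) = 0.3196 x 0.03157 = 0.01009 mol.
n(KOH) added = 0.2983 x 0.01932 = 0.005763 mol, converting that many moles of HNO2 to NO2-.
Remaining n(HNO2) = 0.004327 mol; n(NO2-) = 0.005763 mol.
By Henderson-Hasselbalch, pH = pKa + log([A^-]/[HA]) = 3.35 + log(0.005763/0.004327) = 3.35 + (+0.12) = 3.47.

3.47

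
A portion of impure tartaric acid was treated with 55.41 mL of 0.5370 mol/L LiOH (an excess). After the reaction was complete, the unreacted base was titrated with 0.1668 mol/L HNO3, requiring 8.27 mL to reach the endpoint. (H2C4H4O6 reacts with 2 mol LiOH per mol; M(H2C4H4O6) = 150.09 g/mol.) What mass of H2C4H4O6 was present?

Total n(LiOH) added = 0.5370 x 0.05541 = 0.02976 mol.
n(HNO3) used = 0.1668 x 0.008270 = 0.001379 mol, which equals the excess n(LiOH).
So n(LiOH) consumed by the sample = 0.02976 - 0.001379 = 0.02838 mol.
n(H2C4H4O6) = 0.02838 / 2 = 0.01419 mol.
mass = 0.01419 mol x 150.09 g/mol = 2.13 g.

2.13 g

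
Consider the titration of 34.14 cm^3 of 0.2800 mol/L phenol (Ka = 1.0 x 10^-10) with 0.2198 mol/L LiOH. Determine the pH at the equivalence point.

11.55

n(C6H5OH) = 0.2800 x 0.03414 = 0.009559 mol; V(LiOH) at equivalence = 0.009559/0.2198 = 0.04349 L.
At equivalence all the acid is converted to C6H5O-; total volume = 0.03414 + 0.04349 = 0.07763 L, so [C6H5O-] = 0.009559/0.07763 = 0.1231 M.
Kb = Kw/Ka = 1.0e-14 / 1.0 x 10^-10 = 0.000100.
[OH^-] = sqrt(Kb x [C6H5O-]) = sqrt(0.000100 x 0.1231) = 0.00351 M.
pOH = 2.45, so pH = 14.00 - 2.45 = 11.55.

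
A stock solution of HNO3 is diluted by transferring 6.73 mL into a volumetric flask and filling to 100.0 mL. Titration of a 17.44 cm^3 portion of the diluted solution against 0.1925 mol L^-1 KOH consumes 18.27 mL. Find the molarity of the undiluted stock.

n(KOH) = 0.1925 x 0.01827 = 0.003517 mol.
n(HNO3) in the aliquot = 0.003517 mol.
[diluted HNO3] = 0.003517 / 0.01744 = 0.2017 M.
Dilution factor = 100.0/6.730 = 14.86, so [stock] = 0.2017 x 14.86 = 3.00 M.

3.00 M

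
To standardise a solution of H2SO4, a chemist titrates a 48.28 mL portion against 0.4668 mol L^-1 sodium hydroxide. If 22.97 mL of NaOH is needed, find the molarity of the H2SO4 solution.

0.111 M

n(NaOH) delivered = 0.4668 x 0.02297 = 0.01072 mol.
The reaction is 1 H2SO4 + 2 NaOH, so n(H2SO4) = 0.01072 x 1/2 = 0.005361 mol.
[H2SO4] = 0.005361 mol / 0.04828 L = 0.111 M.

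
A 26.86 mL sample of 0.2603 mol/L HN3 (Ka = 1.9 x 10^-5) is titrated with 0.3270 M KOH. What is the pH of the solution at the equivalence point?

8.94

n(HN3) = 0.2603 x 0.02686 = 0.006992 mol; V(KOH) at equivalence = 0.006992/0.3270 = 0.02138 L.
At equivalence all the acid is converted to N3-; total volume = 0.02686 + 0.02138 = 0.04824 L, so [N3-] = 0.006992/0.04824 = 0.1449 M.
Kb = Kw/Ka = 1.0e-14 / 1.9 x 10^-5 = 5.26e-10.
[OH^-] = sqrt(Kb x [N3-]) = sqrt(5.26e-10 x 0.1449) = 8.73e-6 M.
pOH = 5.06, so pH = 14.00 - 5.06 = 8.94.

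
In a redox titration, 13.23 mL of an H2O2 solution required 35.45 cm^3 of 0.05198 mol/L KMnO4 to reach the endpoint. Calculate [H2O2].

0.348 M

n(KMnO4) = 0.05198 x 0.03545 = 0.001843 mol.
From the balanced equation, 2 mol KMnO4 reacts with 5 mol H2O2, so n(H2O2) = 0.001843 x 5/2 = 0.004607 mol.
[H2O2] = 0.004607 / 0.01323 L = 0.348 M.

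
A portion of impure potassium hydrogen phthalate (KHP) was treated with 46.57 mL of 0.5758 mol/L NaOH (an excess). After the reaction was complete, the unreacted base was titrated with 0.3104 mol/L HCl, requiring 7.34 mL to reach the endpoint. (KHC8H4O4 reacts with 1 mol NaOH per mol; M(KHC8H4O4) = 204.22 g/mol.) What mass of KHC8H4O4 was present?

5.01 g

Total n(NaOH) added = 0.5758 x 0.04657 = 0.02682 mol.
n(HCl) used = 0.3104 x 0.007340 = 0.002278 mol, which equals the excess n(NaOH).
So n(NaOH) consumed by the sample = 0.02682 - 0.002278 = 0.02454 mol.
n(KHC8H4O4) = 0.02454 / 1 = 0.02454 mol.
mass = 0.02454 mol x 204.22 g/mol = 5.01 g.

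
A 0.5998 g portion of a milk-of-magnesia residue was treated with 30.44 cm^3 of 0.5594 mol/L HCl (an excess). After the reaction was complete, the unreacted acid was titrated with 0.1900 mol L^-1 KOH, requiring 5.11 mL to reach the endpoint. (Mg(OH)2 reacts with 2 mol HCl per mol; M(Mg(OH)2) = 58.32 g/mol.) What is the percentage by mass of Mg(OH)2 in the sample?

Total n(HCl) added = 0.5594 x 0.03044 = 0.01703 mol.
n(KOH) used = 0.1900 x 0.005110 = 0.0009709 mol, which equals the excess n(HCl).
So n(HCl) consumed by the sample = 0.01703 - 0.0009709 = 0.01606 mol.
n(Mg(OH)2) = 0.01606 / 2 = 0.008029 mol.
mass Mg(OH)2 = 0.008029 x 58.32 = 0.4682 g, so %Mg(OH)2 = 0.4682/0.5998 x 100 = 78.1%.

78.1%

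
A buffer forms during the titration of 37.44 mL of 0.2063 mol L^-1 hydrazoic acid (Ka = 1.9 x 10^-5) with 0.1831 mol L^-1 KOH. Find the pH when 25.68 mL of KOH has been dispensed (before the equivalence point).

4.91

Initial n(HN3) = 0.2063 x 0.03744 = 0.007724 mol.
n(KOH) added = 0.1831 x 0.02568 = 0.004702 mol, converting that many moles of HN3 to N3-.
Remaining n(HN3) = 0.003022 mol; n(N3-) = 0.004702 mol.
By Henderson-Hasselbalch, pH = pKa + log([A^-]/[HA]) = 4.72 + log(0.004702/0.003022) = 4.72 + (+0.19) = 4.91.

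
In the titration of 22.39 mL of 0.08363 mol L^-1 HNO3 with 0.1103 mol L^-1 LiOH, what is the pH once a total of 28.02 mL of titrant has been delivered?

12.38

n(acid) = 0.08363 x 0.02239 = 0.001872 mol; n(LiOH) added = 0.1103 x 0.02802 = 0.003091 mol.
Base is in excess by 0.003091 - 0.001872 = 0.001218 mol in a total volume of 0.05041 L.
[OH^-] = 0.001218/0.05041 = 0.02416 M, so pOH = 1.62 and pH = 14.00 - 1.62 = 12.38.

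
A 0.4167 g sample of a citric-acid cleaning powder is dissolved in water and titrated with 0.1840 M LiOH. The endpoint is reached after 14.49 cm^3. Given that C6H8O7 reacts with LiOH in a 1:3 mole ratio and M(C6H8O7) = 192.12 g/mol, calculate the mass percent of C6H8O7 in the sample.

41.0%

n(LiOH) = 0.1840 x 0.01449 = 0.002666 mol.
n(C6H8O7) = 0.002666 / 3 = 0.0008887 mol.
mass of C6H8O7 = 0.0008887 x 192.12 = 0.1707 g.
% purity = 0.1707 / 0.4167 x 100 = 41.0%.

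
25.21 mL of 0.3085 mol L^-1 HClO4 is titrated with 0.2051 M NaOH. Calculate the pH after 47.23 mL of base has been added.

12.42

n(acid) = 0.3085 x 0.02521 = 0.007777 mol; n(NaOH) added = 0.2051 x 0.04723 = 0.009687 mol.
Base is in excess by 0.009687 - 0.007777 = 0.001910 mol in a total volume of 0.07244 L.
[OH^-] = 0.001910/0.07244 = 0.02636 M, so pOH = 1.58 and pH = 14.00 - 1.58 = 12.42.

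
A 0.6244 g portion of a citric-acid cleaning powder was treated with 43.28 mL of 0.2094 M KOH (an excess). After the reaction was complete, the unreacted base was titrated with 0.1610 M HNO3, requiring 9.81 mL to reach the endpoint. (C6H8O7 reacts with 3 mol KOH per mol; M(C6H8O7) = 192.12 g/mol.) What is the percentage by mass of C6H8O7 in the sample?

Total n(KOH) added = 0.2094 x 0.04328 = 0.009063 mol.
n(HNO3) used = 0.1610 x 0.009810 = 0.001579 mol, which equals the excess n(KOH).
So n(KOH) consumed by the sample = 0.009063 - 0.001579 = 0.007483 mol.
n(C6H8O7) = 0.007483 / 3 = 0.002494 mol.
mass C6H8O7 = 0.002494 x 192.12 = 0.4792 g, so %C6H8O7 = 0.4792/0.6244 x 100 = 76.8%.

76.8%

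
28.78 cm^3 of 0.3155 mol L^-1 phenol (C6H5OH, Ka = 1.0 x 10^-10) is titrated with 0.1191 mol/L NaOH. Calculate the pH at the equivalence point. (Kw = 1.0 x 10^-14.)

11.47

n(C6H5OH) = 0.3155 x 0.02878 = 0.009080 mol; V(NaOH) at equivalence = 0.009080/0.1191 = 0.07624 L.
At equivalence all the acid is converted to C6H5O-; total volume = 0.02878 + 0.07624 = 0.1050 L, so [C6H5O-] = 0.009080/0.1050 = 0.08646 M.
Kb = Kw/Ka = 1.0e-14 / 1.0 x 10^-10 = 0.000100.
[OH^-] = sqrt(Kb x [C6H5O-]) = sqrt(0.000100 x 0.08646) = 0.00294 M.
pOH = 2.53, so pH = 14.00 - 2.53 = 11.47.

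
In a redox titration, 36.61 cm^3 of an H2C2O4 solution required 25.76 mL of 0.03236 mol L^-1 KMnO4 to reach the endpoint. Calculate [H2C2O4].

n(KMnO4) = 0.03236 x 0.02576 = 0.0008336 mol.
From the balanced equation, 2 mol KMnO4 reacts with 5 mol H2C2O4, so n(H2C2O4) = 0.0008336 x 5/2 = 0.002084 mol.
[H2C2O4] = 0.002084 / 0.03661 L = 0.0569 M.

0.0569 M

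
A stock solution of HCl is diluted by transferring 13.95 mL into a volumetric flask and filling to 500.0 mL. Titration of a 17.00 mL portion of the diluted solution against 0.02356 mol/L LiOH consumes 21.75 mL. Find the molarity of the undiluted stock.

1.08 M

n(LiOH) = 0.02356 x 0.02175 = 0.0005124 mol.
n(HCl) in the aliquot = 0.0005124 mol.
[diluted HCl] = 0.0005124 / 0.01700 = 0.03014 M.
Dilution factor = 500.0/13.95 = 35.84, so [stock] = 0.03014 x 35.84 = 1.08 M.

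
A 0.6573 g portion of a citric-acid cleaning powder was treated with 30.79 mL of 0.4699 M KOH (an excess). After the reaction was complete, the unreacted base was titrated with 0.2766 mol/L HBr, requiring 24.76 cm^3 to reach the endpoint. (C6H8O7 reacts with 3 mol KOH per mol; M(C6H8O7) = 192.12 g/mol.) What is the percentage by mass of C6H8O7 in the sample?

Total n(KOH) added = 0.4699 x 0.03079 = 0.01447 mol.
n(HBr) used = 0.2766 x 0.02476 = 0.006849 mol, which equals the excess n(KOH).
So n(KOH) consumed by the sample = 0.01447 - 0.006849 = 0.007620 mol.
n(C6H8O7) = 0.007620 / 3 = 0.002540 mol.
mass C6H8O7 = 0.002540 x 192.12 = 0.4880 g, so %C6H8O7 = 0.4880/0.6573 x 100 = 74.2%.

74.2%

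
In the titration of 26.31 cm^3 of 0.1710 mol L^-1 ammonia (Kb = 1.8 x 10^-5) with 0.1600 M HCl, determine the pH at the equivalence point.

5.17

n(NH3) = 0.1710 x 0.02631 = 0.004499 mol; V(HCl) at equivalence = 0.004499/0.1600 = 0.02812 L.
At equivalence the base is fully converted to NH4+; total volume = 0.05443 L, so [NH4+] = 0.004499/0.05443 = 0.08266 M.
Ka(NH4+) = Kw/Kb = 1.0e-14 / 1.8 x 10^-5 = 5.56e-10.
[H^+] = sqrt(Ka x [NH4+]) = sqrt(5.56e-10 x 0.08266) = 6.78e-6 M.
pH = -log(6.78e-6) = 5.17.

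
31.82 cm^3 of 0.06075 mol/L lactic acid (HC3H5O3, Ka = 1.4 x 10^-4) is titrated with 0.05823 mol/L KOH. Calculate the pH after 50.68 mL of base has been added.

n(acid) = 0.06075 x 0.03182 = 0.001933 mol; n(KOH) added = 0.05823 x 0.05068 = 0.002951 mol.
Base is in excess by 0.002951 - 0.001933 = 0.001018 mol in a total volume of 0.08250 L.
[OH^-] = 0.001018/0.08250 = 0.01234 M, so pOH = 1.91 and pH = 14.00 - 1.91 = 12.09.

12.09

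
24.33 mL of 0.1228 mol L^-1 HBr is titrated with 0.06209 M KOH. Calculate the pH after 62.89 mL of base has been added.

n(acid) = 0.1228 x 0.02433 = 0.002988 mol; n(KOH) added = 0.06209 x 0.06289 = 0.003905 mol.
Base is in excess by 0.003905 - 0.002988 = 0.0009171 mol in a total volume of 0.08722 L.
[OH^-] = 0.0009171/0.08722 = 0.01051 M, so pOH = 1.98 and pH = 14.00 - 1.98 = 12.02.

12.02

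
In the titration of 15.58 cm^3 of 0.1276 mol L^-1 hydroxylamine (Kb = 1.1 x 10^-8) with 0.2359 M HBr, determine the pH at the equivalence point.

3.56

n(NH2OH) = 0.1276 x 0.01558 = 0.001988 mol; V(HBr) at equivalence = 0.001988/0.2359 = 0.008427 L.
At equivalence the base is fully converted to NH3OH+; total volume = 0.02401 L, so [NH3OH+] = 0.001988/0.02401 = 0.08281 M.
Ka(NH3OH+) = Kw/Kb = 1.0e-14 / 1.1 x 10^-8 = 9.09e-7.
[H^+] = sqrt(Ka x [NH3OH+]) = sqrt(9.09e-7 x 0.08281) = 0.000274 M.
pH = -log(0.000274) = 3.56.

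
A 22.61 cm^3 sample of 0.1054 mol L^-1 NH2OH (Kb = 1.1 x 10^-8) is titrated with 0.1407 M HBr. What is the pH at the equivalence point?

3.63

n(NH2OH) = 0.1054 x 0.02261 = 0.002383 mol; V(HBr) at equivalence = 0.002383/0.1407 = 0.01694 L.
At equivalence the base is fully converted to NH3OH+; total volume = 0.03955 L, so [NH3OH+] = 0.002383/0.03955 = 0.06026 M.
Ka(NH3OH+) = Kw/Kb = 1.0e-14 / 1.1 x 10^-8 = 9.09e-7.
[H^+] = sqrt(Ka x [NH3OH+]) = sqrt(9.09e-7 x 0.06026) = 0.000234 M.
pH = -log(0.000234) = 3.63.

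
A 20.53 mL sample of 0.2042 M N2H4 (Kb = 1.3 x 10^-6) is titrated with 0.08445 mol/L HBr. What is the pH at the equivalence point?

n(N2H4) = 0.2042 x 0.02053 = 0.004192 mol; V(HBr) at equivalence = 0.004192/0.08445 = 0.04964 L.
At equivalence the base is fully converted to N2H5+; total volume = 0.07017 L, so [N2H5+] = 0.004192/0.07017 = 0.05974 M.
Ka(N2H5+) = Kw/Kb = 1.0e-14 / 1.3 x 10^-6 = 7.69e-9.
[H^+] = sqrt(Ka x [N2H5+]) = sqrt(7.69e-9 x 0.05974) = 2.14e-5 M.
pH = -log(2.14e-5) = 4.67.

4.67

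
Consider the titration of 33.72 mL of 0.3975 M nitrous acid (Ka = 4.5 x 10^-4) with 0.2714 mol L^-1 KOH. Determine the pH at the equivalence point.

n(HNO2) = 0.3975 x 0.03372 = 0.01340 mol; V(KOH) at equivalence = 0.01340/0.2714 = 0.04939 L.
At equivalence all the acid is converted to NO2-; total volume = 0.03372 + 0.04939 = 0.08311 L, so [NO2-] = 0.01340/0.08311 = 0.1613 M.
Kb = Kw/Ka = 1.0e-14 / 4.5 x 10^-4 = 2.22e-11.
[OH^-] = sqrt(Kb x [NO2-]) = sqrt(2.22e-11 x 0.1613) = 1.89e-6 M.
pOH = 5.72, so pH = 14.00 - 5.72 = 8.28.

8.28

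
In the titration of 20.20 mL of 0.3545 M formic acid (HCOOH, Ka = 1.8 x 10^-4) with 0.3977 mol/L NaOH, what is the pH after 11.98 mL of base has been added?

Initial n(HCOOH) = 0.3545 x 0.02020 = 0.007161 mol.
n(NaOH) added = 0.3977 x 0.01198 = 0.004764 mol, converting that many moles of HCOOH to HCOO-.
Remaining n(HCOOH) = 0.002396 mol; n(HCOO-) = 0.004764 mol.
By Henderson-Hasselbalch, pH = pKa + log([A^-]/[HA]) = 3.74 + log(0.004764/0.002396) = 3.74 + (+0.30) = 4.04.

4.04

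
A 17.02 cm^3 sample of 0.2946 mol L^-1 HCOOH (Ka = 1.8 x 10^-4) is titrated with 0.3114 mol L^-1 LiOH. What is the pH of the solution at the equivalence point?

8.46

n(HCOOH) = 0.2946 x 0.01702 = 0.005014 mol; V(LiOH) at equivalence = 0.005014/0.3114 = 0.01610 L.
At equivalence all the acid is converted to HCOO-; total volume = 0.01702 + 0.01610 = 0.03312 L, so [HCOO-] = 0.005014/0.03312 = 0.1514 M.
Kb = Kw/Ka = 1.0e-14 / 1.8 x 10^-4 = 5.56e-11.
[OH^-] = sqrt(Kb x [HCOO-]) = sqrt(5.56e-11 x 0.1514) = 2.90e-6 M.
pOH = 5.54, so pH = 14.00 - 5.54 = 8.46.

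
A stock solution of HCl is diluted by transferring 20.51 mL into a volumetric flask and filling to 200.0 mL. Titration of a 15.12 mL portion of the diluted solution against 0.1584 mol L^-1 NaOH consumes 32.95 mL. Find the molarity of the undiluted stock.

3.37 M

n(NaOH) = 0.1584 x 0.03295 = 0.005219 mol.
n(HCl) in the aliquot = 0.005219 mol.
[diluted HCl] = 0.005219 / 0.01512 = 0.3452 M.
Dilution factor = 200.0/20.51 = 9.751, so [stock] = 0.3452 x 9.751 = 3.37 M.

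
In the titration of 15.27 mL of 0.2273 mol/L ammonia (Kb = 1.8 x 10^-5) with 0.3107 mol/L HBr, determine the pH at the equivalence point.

5.07

n(NH3) = 0.2273 x 0.01527 = 0.003471 mol; V(HBr) at equivalence = 0.003471/0.3107 = 0.01117 L.
At equivalence the base is fully converted to NH4+; total volume = 0.02644 L, so [NH4+] = 0.003471/0.02644 = 0.1313 M.
Ka(NH4+) = Kw/Kb = 1.0e-14 / 1.8 x 10^-5 = 5.56e-10.
[H^+] = sqrt(Ka x [NH4+]) = sqrt(5.56e-10 x 0.1313) = 8.54e-6 M.
pH = -log(8.54e-6) = 5.07.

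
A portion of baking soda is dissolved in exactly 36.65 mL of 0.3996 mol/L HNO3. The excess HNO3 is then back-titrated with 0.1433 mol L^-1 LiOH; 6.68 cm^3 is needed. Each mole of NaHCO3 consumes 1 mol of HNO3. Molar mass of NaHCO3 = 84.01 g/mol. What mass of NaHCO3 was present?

1.15 g

Total n(HNO3) added = 0.3996 x 0.03665 = 0.01465 mol.
n(LiOH) used = 0.1433 x 0.006680 = 0.0009572 mol, which equals the excess n(HNO3).
So n(HNO3) consumed by the sample = 0.01465 - 0.0009572 = 0.01369 mol.
n(NaHCO3) = 0.01369 / 1 = 0.01369 mol.
mass = 0.01369 mol x 84.01 g/mol = 1.15 g.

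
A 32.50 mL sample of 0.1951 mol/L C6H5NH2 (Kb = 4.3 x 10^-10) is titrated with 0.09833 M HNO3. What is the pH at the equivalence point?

2.91

n(C6H5NH2) = 0.1951 x 0.03250 = 0.006341 mol; V(HNO3) at equivalence = 0.006341/0.09833 = 0.06448 L.
At equivalence the base is fully converted to C6H5NH3+; total volume = 0.09698 L, so [C6H5NH3+] = 0.006341/0.09698 = 0.06538 M.
Ka(C6H5NH3+) = Kw/Kb = 1.0e-14 / 4.3 x 10^-10 = 2.33e-5.
[H^+] = sqrt(Ka x [C6H5NH3+]) = sqrt(2.33e-5 x 0.06538) = 0.00123 M.
pH = -log(0.00123) = 2.91.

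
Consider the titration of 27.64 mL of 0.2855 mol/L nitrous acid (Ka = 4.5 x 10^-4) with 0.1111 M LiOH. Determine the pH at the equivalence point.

n(HNO2) = 0.2855 x 0.02764 = 0.007891 mol; V(LiOH) at equivalence = 0.007891/0.1111 = 0.07103 L.
At equivalence all the acid is converted to NO2-; total volume = 0.02764 + 0.07103 = 0.09867 L, so [NO2-] = 0.007891/0.09867 = 0.07998 M.
Kb = Kw/Ka = 1.0e-14 / 4.5 x 10^-4 = 2.22e-11.
[OH^-] = sqrt(Kb x [NO2-]) = sqrt(2.22e-11 x 0.07998) = 1.33e-6 M.
pOH = 5.88, so pH = 14.00 - 5.88 = 8.12.

8.12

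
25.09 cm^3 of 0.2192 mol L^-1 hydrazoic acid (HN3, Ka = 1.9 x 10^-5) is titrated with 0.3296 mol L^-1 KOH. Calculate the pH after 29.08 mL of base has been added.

n(acid) = 0.2192 x 0.02509 = 0.005500 mol; n(KOH) added = 0.3296 x 0.02908 = 0.009585 mol.
Base is in excess by 0.009585 - 0.005500 = 0.004085 mol in a total volume of 0.05417 L.
[OH^-] = 0.004085/0.05417 = 0.07541 M, so pOH = 1.12 and pH = 14.00 - 1.12 = 12.88.

12.88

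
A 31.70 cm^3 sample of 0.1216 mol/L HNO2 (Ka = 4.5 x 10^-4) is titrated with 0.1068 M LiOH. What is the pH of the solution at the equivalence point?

8.05

n(HNO2) = 0.1216 x 0.03170 = 0.003855 mol; V(LiOH) at equivalence = 0.003855/0.1068 = 0.03609 L.
At equivalence all the acid is converted to NO2-; total volume = 0.03170 + 0.03609 = 0.06779 L, so [NO2-] = 0.003855/0.06779 = 0.05686 M.
Kb = Kw/Ka = 1.0e-14 / 4.5 x 10^-4 = 2.22e-11.
[OH^-] = sqrt(Kb x [NO2-]) = sqrt(2.22e-11 x 0.05686) = 1.12e-6 M.
pOH = 5.95, so pH = 14.00 - 5.95 = 8.05.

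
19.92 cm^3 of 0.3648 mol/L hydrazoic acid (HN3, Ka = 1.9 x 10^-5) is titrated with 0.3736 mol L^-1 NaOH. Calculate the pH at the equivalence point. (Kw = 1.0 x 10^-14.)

n(HN3) = 0.3648 x 0.01992 = 0.007267 mol; V(NaOH) at equivalence = 0.007267/0.3736 = 0.01945 L.
At equivalence all the acid is converted to N3-; total volume = 0.01992 + 0.01945 = 0.03937 L, so [N3-] = 0.007267/0.03937 = 0.1846 M.
Kb = Kw/Ka = 1.0e-14 / 1.9 x 10^-5 = 5.26e-10.
[OH^-] = sqrt(Kb x [N3-]) = sqrt(5.26e-10 x 0.1846) = 9.86e-6 M.
pOH = 5.01, so pH = 14.00 - 5.01 = 8.99.

8.99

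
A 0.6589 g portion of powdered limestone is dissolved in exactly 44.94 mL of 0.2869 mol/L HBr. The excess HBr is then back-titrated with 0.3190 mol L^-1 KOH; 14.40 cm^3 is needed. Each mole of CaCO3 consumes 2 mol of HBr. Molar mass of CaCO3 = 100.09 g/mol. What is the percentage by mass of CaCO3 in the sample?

63.0%

Total n(HBr) added = 0.2869 x 0.04494 = 0.01289 mol.
n(KOH) used = 0.3190 x 0.01440 = 0.004594 mol, which equals the excess n(HBr).
So n(HBr) consumed by the sample = 0.01289 - 0.004594 = 0.008300 mol.
n(CaCO3) = 0.008300 / 2 = 0.004150 mol.
mass CaCO3 = 0.004150 x 100.09 = 0.4154 g, so %CaCO3 = 0.4154/0.6589 x 100 = 63.0%.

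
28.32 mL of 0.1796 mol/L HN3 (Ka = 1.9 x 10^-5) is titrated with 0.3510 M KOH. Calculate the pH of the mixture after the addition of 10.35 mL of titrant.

Initial n(HN3) = 0.1796 x 0.02832 = 0.005086 mol.
n(KOH) added = 0.3510 x 0.01035 = 0.003633 mol, converting that many moles of HN3 to N3-.
Remaining n(HN3) = 0.001453 mol; n(N3-) = 0.003633 mol.
By Henderson-Hasselbalch, pH = pKa + log([A^-]/[HA]) = 4.72 + log(0.003633/0.001453) = 4.72 + (+0.40) = 5.12.

5.12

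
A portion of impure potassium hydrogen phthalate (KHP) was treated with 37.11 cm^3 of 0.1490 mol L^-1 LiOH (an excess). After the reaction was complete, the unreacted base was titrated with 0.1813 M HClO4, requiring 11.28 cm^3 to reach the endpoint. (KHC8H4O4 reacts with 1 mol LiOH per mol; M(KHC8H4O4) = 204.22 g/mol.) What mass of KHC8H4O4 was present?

Total n(LiOH) added = 0.1490 x 0.03711 = 0.005529 mol.
n(HClO4) used = 0.1813 x 0.01128 = 0.002045 mol, which equals the excess n(LiOH).
So n(LiOH) consumed by the sample = 0.005529 - 0.002045 = 0.003484 mol.
n(KHC8H4O4) = 0.003484 / 1 = 0.003484 mol.
mass = 0.003484 mol x 204.22 g/mol = 0.712 g.

0.712 g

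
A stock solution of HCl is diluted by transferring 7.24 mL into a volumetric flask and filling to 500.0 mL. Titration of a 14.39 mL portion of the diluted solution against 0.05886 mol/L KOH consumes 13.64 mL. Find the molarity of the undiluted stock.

3.85 M

n(KOH) = 0.05886 x 0.01364 = 0.0008029 mol.
n(HCl) in the aliquot = 0.0008029 mol.
[diluted HCl] = 0.0008029 / 0.01439 = 0.05579 M.
Dilution factor = 500.0/7.240 = 69.06, so [stock] = 0.05579 x 69.06 = 3.85 M.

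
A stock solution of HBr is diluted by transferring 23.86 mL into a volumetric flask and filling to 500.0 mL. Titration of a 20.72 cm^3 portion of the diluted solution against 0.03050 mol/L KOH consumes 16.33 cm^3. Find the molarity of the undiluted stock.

n(KOH) = 0.03050 x 0.01633 = 0.0004981 mol.
n(HBr) in the aliquot = 0.0004981 mol.
[diluted HBr] = 0.0004981 / 0.02072 = 0.02404 M.
Dilution factor = 500.0/23.86 = 20.96, so [stock] = 0.02404 x 20.96 = 0.504 M.

0.504 M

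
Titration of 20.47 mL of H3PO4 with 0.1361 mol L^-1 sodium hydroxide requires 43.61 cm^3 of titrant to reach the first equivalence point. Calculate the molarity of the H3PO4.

n(NaOH) = 0.1361 x 0.04361 = 0.005935 mol.
At the first equivalence point, 1 mol OH^- react per mol H3PO4, so n(H3PO4) = 0.005935 / 1 = 0.005935 mol.
[H3PO4] = 0.005935 / 0.02047 L = 0.290 M.

0.290 M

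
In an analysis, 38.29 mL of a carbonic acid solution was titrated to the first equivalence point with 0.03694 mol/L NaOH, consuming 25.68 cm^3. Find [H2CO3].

n(NaOH) = 0.03694 x 0.02568 = 0.0009486 mol.
At the first equivalence point, 1 mol OH^- react per mol H2CO3, so n(H2CO3) = 0.0009486 / 1 = 0.0009486 mol.
[H2CO3] = 0.0009486 / 0.03829 L = 0.0248 M.

0.0248 M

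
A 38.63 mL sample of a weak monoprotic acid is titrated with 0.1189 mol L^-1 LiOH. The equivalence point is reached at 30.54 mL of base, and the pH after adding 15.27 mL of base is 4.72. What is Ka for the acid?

15.27 mL is half of the equivalence volume, so this is the half-equivalence point where [HA] = [A^-].
At half-equivalence pH = pKa, so pKa = 4.72.
Ka = 10^(-4.72) = 1.9 x 10^-5.

1.9 x 10^-5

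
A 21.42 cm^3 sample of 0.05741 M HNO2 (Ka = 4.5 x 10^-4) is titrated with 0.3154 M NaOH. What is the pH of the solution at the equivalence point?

8.02

n(HNO2) = 0.05741 x 0.02142 = 0.001230 mol; V(NaOH) at equivalence = 0.001230/0.3154 = 0.003899 L.
At equivalence all the acid is converted to NO2-; total volume = 0.02142 + 0.003899 = 0.02532 L, so [NO2-] = 0.001230/0.02532 = 0.04857 M.
Kb = Kw/Ka = 1.0e-14 / 4.5 x 10^-4 = 2.22e-11.
[OH^-] = sqrt(Kb x [NO2-]) = sqrt(2.22e-11 x 0.04857) = 1.04e-6 M.
pOH = 5.98, so pH = 14.00 - 5.98 = 8.02.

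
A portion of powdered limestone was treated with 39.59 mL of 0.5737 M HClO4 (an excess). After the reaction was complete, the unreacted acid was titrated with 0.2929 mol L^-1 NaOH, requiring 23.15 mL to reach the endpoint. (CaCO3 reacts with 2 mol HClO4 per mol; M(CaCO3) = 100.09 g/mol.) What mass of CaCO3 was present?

0.797 g

Total n(HClO4) added = 0.5737 x 0.03959 = 0.02271 mol.
n(NaOH) used = 0.2929 x 0.02315 = 0.006781 mol, which equals the excess n(HClO4).
So n(HClO4) consumed by the sample = 0.02271 - 0.006781 = 0.01593 mol.
n(CaCO3) = 0.01593 / 2 = 0.007966 mol.
mass = 0.007966 mol x 100.09 g/mol = 0.797 g.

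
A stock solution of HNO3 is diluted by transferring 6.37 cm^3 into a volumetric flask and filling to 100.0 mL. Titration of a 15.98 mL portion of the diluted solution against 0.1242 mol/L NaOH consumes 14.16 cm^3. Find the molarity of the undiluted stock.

1.73 M

n(NaOH) = 0.1242 x 0.01416 = 0.001759 mol.
n(HNO3) in the aliquot = 0.001759 mol.
[diluted HNO3] = 0.001759 / 0.01598 = 0.1101 M.
Dilution factor = 100.0/6.370 = 15.70, so [stock] = 0.1101 x 15.70 = 1.73 M.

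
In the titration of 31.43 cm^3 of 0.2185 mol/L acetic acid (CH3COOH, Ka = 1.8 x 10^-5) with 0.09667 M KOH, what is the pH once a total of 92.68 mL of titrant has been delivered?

n(acid) = 0.2185 x 0.03143 = 0.006867 mol; n(KOH) added = 0.09667 x 0.09268 = 0.008959 mol.
Base is in excess by 0.008959 - 0.006867 = 0.002092 mol in a total volume of 0.1241 L.
[OH^-] = 0.002092/0.1241 = 0.01686 M, so pOH = 1.77 and pH = 14.00 - 1.77 = 12.23.

12.23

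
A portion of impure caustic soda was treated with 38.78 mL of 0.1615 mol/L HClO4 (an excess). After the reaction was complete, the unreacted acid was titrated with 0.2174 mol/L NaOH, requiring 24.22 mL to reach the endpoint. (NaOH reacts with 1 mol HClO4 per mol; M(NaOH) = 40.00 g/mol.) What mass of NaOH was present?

0.0399 g

Total n(HClO4) added = 0.1615 x 0.03878 = 0.006263 mol.
n(NaOH) used = 0.2174 x 0.02422 = 0.005265 mol, which equals the excess n(HClO4).
So n(HClO4) consumed by the sample = 0.006263 - 0.005265 = 0.0009975 mol.
n(NaOH) = 0.0009975 / 1 = 0.0009975 mol.
mass = 0.0009975 mol x 40.00 g/mol = 0.0399 g.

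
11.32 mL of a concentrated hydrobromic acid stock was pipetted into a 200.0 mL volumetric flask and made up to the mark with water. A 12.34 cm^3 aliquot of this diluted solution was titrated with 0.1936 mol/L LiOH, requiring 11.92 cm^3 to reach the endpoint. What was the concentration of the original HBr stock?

n(LiOH) = 0.1936 x 0.01192 = 0.002308 mol.
n(HBr) in the aliquot = 0.002308 mol.
[diluted HBr] = 0.002308 / 0.01234 = 0.1870 M.
Dilution factor = 200.0/11.32 = 17.67, so [stock] = 0.1870 x 17.67 = 3.30 M.

3.30 M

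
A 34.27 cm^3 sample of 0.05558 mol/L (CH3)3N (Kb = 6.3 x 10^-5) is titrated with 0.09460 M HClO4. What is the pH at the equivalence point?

n((CH3)3N) = 0.05558 x 0.03427 = 0.001905 mol; V(HClO4) at equivalence = 0.001905/0.09460 = 0.02013 L.
At equivalence the base is fully converted to (CH3)3NH+; total volume = 0.05440 L, so [(CH3)3NH+] = 0.001905/0.05440 = 0.03501 M.
Ka((CH3)3NH+) = Kw/Kb = 1.0e-14 / 6.3 x 10^-5 = 1.59e-10.
[H^+] = sqrt(Ka x [(CH3)3NH+]) = sqrt(1.59e-10 x 0.03501) = 2.36e-6 M.
pH = -log(2.36e-6) = 5.63.

5.63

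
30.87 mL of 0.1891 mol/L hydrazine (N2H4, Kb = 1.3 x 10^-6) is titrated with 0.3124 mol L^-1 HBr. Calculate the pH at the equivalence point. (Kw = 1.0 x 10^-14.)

n(N2H4) = 0.1891 x 0.03087 = 0.005838 mol; V(HBr) at equivalence = 0.005838/0.3124 = 0.01869 L.
At equivalence the base is fully converted to N2H5+; total volume = 0.04956 L, so [N2H5+] = 0.005838/0.04956 = 0.1178 M.
Ka(N2H5+) = Kw/Kb = 1.0e-14 / 1.3 x 10^-6 = 7.69e-9.
[H^+] = sqrt(Ka x [N2H5+]) = sqrt(7.69e-9 x 0.1178) = 3.01e-5 M.
pH = -log(3.01e-5) = 4.52.

4.52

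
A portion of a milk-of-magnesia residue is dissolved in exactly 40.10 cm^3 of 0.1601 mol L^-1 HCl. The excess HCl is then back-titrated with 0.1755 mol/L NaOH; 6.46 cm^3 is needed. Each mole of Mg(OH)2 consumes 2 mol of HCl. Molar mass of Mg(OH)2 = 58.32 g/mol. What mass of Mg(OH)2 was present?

Total n(HCl) added = 0.1601 x 0.04010 = 0.006420 mol.
n(NaOH) used = 0.1755 x 0.006460 = 0.001134 mol, which equals the excess n(HCl).
So n(HCl) consumed by the sample = 0.006420 - 0.001134 = 0.005286 mol.
n(Mg(OH)2) = 0.005286 / 2 = 0.002643 mol.
mass = 0.002643 mol x 58.32 g/mol = 0.154 g.

0.154 g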